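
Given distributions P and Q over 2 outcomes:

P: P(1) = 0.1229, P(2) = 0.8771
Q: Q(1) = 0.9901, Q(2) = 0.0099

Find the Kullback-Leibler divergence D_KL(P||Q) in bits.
5.3042 bits

D_KL(P||Q) = Σ P(x) log₂(P(x)/Q(x))

Computing term by term:
  P(1)·log₂(P(1)/Q(1)) = 0.1229·log₂(0.1229/0.9901) = -0.36994
  P(2)·log₂(P(2)/Q(2)) = 0.8771·log₂(0.8771/0.0099) = 5.67411

D_KL(P||Q) = -0.36994 + 5.67411 = 5.30417 ≈ 5.3042 bits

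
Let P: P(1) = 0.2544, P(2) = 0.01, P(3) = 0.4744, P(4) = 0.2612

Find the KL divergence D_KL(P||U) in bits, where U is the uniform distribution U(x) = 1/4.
0.4149 bits

U(i) = 1/4 for all i

D_KL(P||U) = Σ P(x) log₂(P(x) / (1/4))
           = Σ P(x) log₂(P(x)) + log₂(4)
           = log₂(4) - H(P)

H(P) = -Σ P(x) log₂(P(x)):
  -P(1)·log₂(P(1)) = -(0.2544)·log₂(0.2544) = 0.50240
  -P(2)·log₂(P(2)) = -(0.01)·log₂(0.01) = 0.06644
  -P(3)·log₂(P(3)) = -(0.4744)·log₂(0.4744) = 0.51037
  -P(4)·log₂(P(4)) = -(0.2612)·log₂(0.2612) = 0.50589
H(P) = 0.50240 + 0.06644 + 0.51037 + 0.50589 = 1.58510 bits

log₂(4) = 2.00000 bits

D_KL(P||U) = 2.00000 - 1.58510 = 0.41490 ≈ 0.4149 bits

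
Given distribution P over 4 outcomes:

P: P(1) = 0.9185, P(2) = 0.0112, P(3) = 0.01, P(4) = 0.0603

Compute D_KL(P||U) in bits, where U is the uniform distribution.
1.5040 bits

U(i) = 1/4 for all i

D_KL(P||U) = Σ P(x) log₂(P(x) / (1/4))
           = Σ P(x) log₂(P(x)) + log₂(4)
           = log₂(4) - H(P)

H(P) = -Σ P(x) log₂(P(x)):
  -P(1)·log₂(P(1)) = -(0.9185)·log₂(0.9185) = 0.11265
  -P(2)·log₂(P(2)) = -(0.0112)·log₂(0.0112) = 0.07258
  -P(3)·log₂(P(3)) = -(0.01)·log₂(0.01) = 0.06644
  -P(4)·log₂(P(4)) = -(0.0603)·log₂(0.0603) = 0.24432
H(P) = 0.11265 + 0.07258 + 0.06644 + 0.24432 = 0.49599 bits

log₂(4) = 2.00000 bits

D_KL(P||U) = 2.00000 - 0.49599 = 1.50401 ≈ 1.5040 bits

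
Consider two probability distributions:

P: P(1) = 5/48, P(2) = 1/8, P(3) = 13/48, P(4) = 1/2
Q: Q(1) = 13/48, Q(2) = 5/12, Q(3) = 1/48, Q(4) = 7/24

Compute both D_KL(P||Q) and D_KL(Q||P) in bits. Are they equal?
D_KL(P||Q) = 1.0303 bits, D_KL(Q||P) = 0.7932 bits. No, they are not equal.

D_KL(P||Q) = Σ P(x) log₂(P(x)/Q(x))

Computing term by term:
  P(1)·log₂(P(1)/Q(1)) = (5/48)·log₂((5/48)/(13/48)) = -0.14359
  P(2)·log₂(P(2)/Q(2)) = (1/8)·log₂((1/8)/(5/12)) = -0.21712
  P(3)·log₂(P(3)/Q(3)) = (13/48)·log₂((13/48)/(1/48)) = 1.00220
  P(4)·log₂(P(4)/Q(4)) = (1/2)·log₂((1/2)/(7/24)) = 0.38880

D_KL(P||Q) = -0.14359 - 0.21712 + 1.00220 + 0.38880 = 1.03029 ≈ 1.0303 bits

D_KL(Q||P) = Σ Q(x) log₂(Q(x)/P(x))

Computing term by term:
  Q(1)·log₂(Q(1)/P(1)) = (13/48)·log₂((13/48)/(5/48)) = 0.37335
  Q(2)·log₂(Q(2)/P(2)) = (5/12)·log₂((5/12)/(1/8)) = 0.72374
  Q(3)·log₂(Q(3)/P(3)) = (1/48)·log₂((1/48)/(13/48)) = -0.07709
  Q(4)·log₂(Q(4)/P(4)) = (7/24)·log₂((7/24)/(1/2)) = -0.22680

D_KL(Q||P) = 0.37335 + 0.72374 - 0.07709 - 0.22680 = 0.79320 ≈ 0.7932 bits

These are NOT equal (difference: 0.2371 bits). KL divergence is asymmetric: D_KL(P||Q) ≠ D_KL(Q||P) in general.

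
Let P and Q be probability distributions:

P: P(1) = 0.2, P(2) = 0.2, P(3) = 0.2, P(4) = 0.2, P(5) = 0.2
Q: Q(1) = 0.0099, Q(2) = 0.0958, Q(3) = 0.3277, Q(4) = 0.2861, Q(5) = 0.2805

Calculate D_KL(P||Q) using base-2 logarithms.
0.7363 bits

D_KL(P||Q) = Σ P(x) log₂(P(x)/Q(x))

Computing term by term:
  P(1)·log₂(P(1)/Q(1)) = 0.2·log₂(0.2/0.0099) = 0.86729
  P(2)·log₂(P(2)/Q(2)) = 0.2·log₂(0.2/0.0958) = 0.21238
  P(3)·log₂(P(3)/Q(3)) = 0.2·log₂(0.2/0.3277) = -0.14248
  P(4)·log₂(P(4)/Q(4)) = 0.2·log₂(0.2/0.2861) = -0.10330
  P(5)·log₂(P(5)/Q(5)) = 0.2·log₂(0.2/0.2805) = -0.09760

D_KL(P||Q) = 0.86729 + 0.21238 - 0.14248 - 0.10330 - 0.09760 = 0.73629 ≈ 0.7363 bits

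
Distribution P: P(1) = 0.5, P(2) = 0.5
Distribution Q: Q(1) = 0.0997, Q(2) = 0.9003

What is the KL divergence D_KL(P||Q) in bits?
0.7389 bits

D_KL(P||Q) = Σ P(x) log₂(P(x)/Q(x))

Computing term by term:
  P(1)·log₂(P(1)/Q(1)) = 0.5·log₂(0.5/0.0997) = 1.16313
  P(2)·log₂(P(2)/Q(2)) = 0.5·log₂(0.5/0.9003) = -0.42424

D_KL(P||Q) = 1.16313 - 0.42424 = 0.73889 ≈ 0.7389 bits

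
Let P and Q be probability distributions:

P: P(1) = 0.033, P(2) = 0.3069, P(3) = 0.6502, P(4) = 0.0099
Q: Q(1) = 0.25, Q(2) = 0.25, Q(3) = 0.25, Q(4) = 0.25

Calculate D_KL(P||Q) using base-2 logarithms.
0.8449 bits

D_KL(P||Q) = Σ P(x) log₂(P(x)/Q(x))

Computing term by term:
  P(1)·log₂(P(1)/Q(1)) = 0.033·log₂(0.033/0.25) = -0.09641
  P(2)·log₂(P(2)/Q(2)) = 0.3069·log₂(0.3069/0.25) = 0.09079
  P(3)·log₂(P(3)/Q(3)) = 0.6502·log₂(0.6502/0.25) = 0.89660
  P(4)·log₂(P(4)/Q(4)) = 0.0099·log₂(0.0099/0.25) = -0.04612

D_KL(P||Q) = -0.09641 + 0.09079 + 0.89660 - 0.04612 = 0.84486 ≈ 0.8449 bits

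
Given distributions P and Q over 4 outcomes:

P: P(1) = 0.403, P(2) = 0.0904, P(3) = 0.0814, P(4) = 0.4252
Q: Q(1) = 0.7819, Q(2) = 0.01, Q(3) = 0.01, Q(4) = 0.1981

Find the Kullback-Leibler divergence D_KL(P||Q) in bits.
0.6166 bits

D_KL(P||Q) = Σ P(x) log₂(P(x)/Q(x))

Computing term by term:
  P(1)·log₂(P(1)/Q(1)) = 0.403·log₂(0.403/0.7819) = -0.38535
  P(2)·log₂(P(2)/Q(2)) = 0.0904·log₂(0.0904/0.01) = 0.28714
  P(3)·log₂(P(3)/Q(3)) = 0.0814·log₂(0.0814/0.01) = 0.24624
  P(4)·log₂(P(4)/Q(4)) = 0.4252·log₂(0.4252/0.1981) = 0.46853

D_KL(P||Q) = -0.38535 + 0.28714 + 0.24624 + 0.46853 = 0.61656 ≈ 0.6166 bits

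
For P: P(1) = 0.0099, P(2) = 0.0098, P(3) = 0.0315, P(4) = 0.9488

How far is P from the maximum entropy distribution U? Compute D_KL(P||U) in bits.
1.6396 bits

U(i) = 1/4 for all i

D_KL(P||U) = Σ P(x) log₂(P(x) / (1/4))
           = Σ P(x) log₂(P(x)) + log₂(4)
           = log₂(4) - H(P)

H(P) = -Σ P(x) log₂(P(x)):
  -P(1)·log₂(P(1)) = -(0.0099)·log₂(0.0099) = 0.06592
  -P(2)·log₂(P(2)) = -(0.0098)·log₂(0.0098) = 0.06540
  -P(3)·log₂(P(3)) = -(0.0315)·log₂(0.0315) = 0.15714
  -P(4)·log₂(P(4)) = -(0.9488)·log₂(0.9488) = 0.07194
H(P) = 0.06592 + 0.06540 + 0.15714 + 0.07194 = 0.36040 bits

log₂(4) = 2.00000 bits

D_KL(P||U) = 2.00000 - 0.36040 = 1.63960 ≈ 1.6396 bits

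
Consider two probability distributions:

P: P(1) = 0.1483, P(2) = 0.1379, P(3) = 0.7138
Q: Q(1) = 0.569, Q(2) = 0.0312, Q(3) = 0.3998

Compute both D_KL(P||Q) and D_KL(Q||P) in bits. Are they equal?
D_KL(P||Q) = 0.6049 bits, D_KL(Q||P) = 0.7026 bits. No, they are not equal.

D_KL(P||Q) = Σ P(x) log₂(P(x)/Q(x))

Computing term by term:
  P(1)·log₂(P(1)/Q(1)) = 0.1483·log₂(0.1483/0.569) = -0.28769
  P(2)·log₂(P(2)/Q(2)) = 0.1379·log₂(0.1379/0.0312) = 0.29566
  P(3)·log₂(P(3)/Q(3)) = 0.7138·log₂(0.7138/0.3998) = 0.59691

D_KL(P||Q) = -0.28769 + 0.29566 + 0.59691 = 0.60488 ≈ 0.6049 bits

D_KL(Q||P) = Σ Q(x) log₂(Q(x)/P(x))

Computing term by term:
  Q(1)·log₂(Q(1)/P(1)) = 0.569·log₂(0.569/0.1483) = 1.10381
  Q(2)·log₂(Q(2)/P(2)) = 0.0312·log₂(0.0312/0.1379) = -0.06689
  Q(3)·log₂(Q(3)/P(3)) = 0.3998·log₂(0.3998/0.7138) = -0.33433

D_KL(Q||P) = 1.10381 - 0.06689 - 0.33433 = 0.70259 ≈ 0.7026 bits

These are NOT equal (difference: 0.0977 bits). KL divergence is asymmetric: D_KL(P||Q) ≠ D_KL(Q||P) in general.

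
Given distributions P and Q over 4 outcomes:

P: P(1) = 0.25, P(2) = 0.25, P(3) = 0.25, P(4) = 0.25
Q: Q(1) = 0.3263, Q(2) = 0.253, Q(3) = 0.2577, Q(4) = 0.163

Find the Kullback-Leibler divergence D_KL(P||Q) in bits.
0.0430 bits

D_KL(P||Q) = Σ P(x) log₂(P(x)/Q(x))

Computing term by term:
  P(1)·log₂(P(1)/Q(1)) = 0.25·log₂(0.25/0.3263) = -0.09607
  P(2)·log₂(P(2)/Q(2)) = 0.25·log₂(0.25/0.253) = -0.00430
  P(3)·log₂(P(3)/Q(3)) = 0.25·log₂(0.25/0.2577) = -0.01094
  P(4)·log₂(P(4)/Q(4)) = 0.25·log₂(0.25/0.163) = 0.15426

D_KL(P||Q) = -0.09607 - 0.00430 - 0.01094 + 0.15426 = 0.04295 ≈ 0.0430 bits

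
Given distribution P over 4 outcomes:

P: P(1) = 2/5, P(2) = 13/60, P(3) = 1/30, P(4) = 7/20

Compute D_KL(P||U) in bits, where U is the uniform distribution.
0.2995 bits

U(i) = 1/4 for all i

D_KL(P||U) = Σ P(x) log₂(P(x) / (1/4))
           = Σ P(x) log₂(P(x)) + log₂(4)
           = log₂(4) - H(P)

H(P) = -Σ P(x) log₂(P(x)):
  -P(1)·log₂(P(1)) = -(2/5)·log₂(2/5) = 0.52877
  -P(2)·log₂(P(2)) = -(13/60)·log₂(13/60) = 0.47806
  -P(3)·log₂(P(3)) = -(1/30)·log₂(1/30) = 0.16356
  -P(4)·log₂(P(4)) = -(7/20)·log₂(7/20) = 0.53010
H(P) = 0.52877 + 0.47806 + 0.16356 + 0.53010 = 1.70049 bits

log₂(4) = 2.00000 bits

D_KL(P||U) = 2.00000 - 1.70049 = 0.29951 ≈ 0.2995 bits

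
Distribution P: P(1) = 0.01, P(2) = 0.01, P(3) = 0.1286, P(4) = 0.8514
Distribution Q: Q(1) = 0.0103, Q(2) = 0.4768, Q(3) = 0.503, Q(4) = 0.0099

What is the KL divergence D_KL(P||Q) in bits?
5.1621 bits

D_KL(P||Q) = Σ P(x) log₂(P(x)/Q(x))

Computing term by term:
  P(1)·log₂(P(1)/Q(1)) = 0.01·log₂(0.01/0.0103) = -0.00043
  P(2)·log₂(P(2)/Q(2)) = 0.01·log₂(0.01/0.4768) = -0.05575
  P(3)·log₂(P(3)/Q(3)) = 0.1286·log₂(0.1286/0.503) = -0.25304
  P(4)·log₂(P(4)/Q(4)) = 0.8514·log₂(0.8514/0.0099) = 5.47132

D_KL(P||Q) = -0.00043 - 0.05575 - 0.25304 + 5.47132 = 5.16210 ≈ 5.1621 bits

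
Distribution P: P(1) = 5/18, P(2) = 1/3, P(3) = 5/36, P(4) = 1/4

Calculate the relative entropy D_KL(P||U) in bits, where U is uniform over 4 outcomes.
0.0628 bits

U(i) = 1/4 for all i

D_KL(P||U) = Σ P(x) log₂(P(x) / (1/4))
           = Σ P(x) log₂(P(x)) + log₂(4)
           = log₂(4) - H(P)

H(P) = -Σ P(x) log₂(P(x)):
  -P(1)·log₂(P(1)) = -(5/18)·log₂(5/18) = 0.51333
  -P(2)·log₂(P(2)) = -(1/3)·log₂(1/3) = 0.52832
  -P(3)·log₂(P(3)) = -(5/36)·log₂(5/36) = 0.39556
  -P(4)·log₂(P(4)) = -(1/4)·log₂(1/4) = 0.50000
H(P) = 0.51333 + 0.52832 + 0.39556 + 0.50000 = 1.93721 bits

log₂(4) = 2.00000 bits

D_KL(P||U) = 2.00000 - 1.93721 = 0.06279 ≈ 0.0628 bits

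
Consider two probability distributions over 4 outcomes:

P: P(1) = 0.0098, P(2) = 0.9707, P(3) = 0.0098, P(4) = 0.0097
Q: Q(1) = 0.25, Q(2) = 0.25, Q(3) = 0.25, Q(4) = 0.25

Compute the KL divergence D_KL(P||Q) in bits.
1.7627 bits

D_KL(P||Q) = Σ P(x) log₂(P(x)/Q(x))

Computing term by term:
  P(1)·log₂(P(1)/Q(1)) = 0.0098·log₂(0.0098/0.25) = -0.04580
  P(2)·log₂(P(2)/Q(2)) = 0.9707·log₂(0.9707/0.25) = 1.89975
  P(3)·log₂(P(3)/Q(3)) = 0.0098·log₂(0.0098/0.25) = -0.04580
  P(4)·log₂(P(4)/Q(4)) = 0.0097·log₂(0.0097/0.25) = -0.04547

D_KL(P||Q) = -0.04580 + 1.89975 - 0.04580 - 0.04547 = 1.76268 ≈ 1.7627 bits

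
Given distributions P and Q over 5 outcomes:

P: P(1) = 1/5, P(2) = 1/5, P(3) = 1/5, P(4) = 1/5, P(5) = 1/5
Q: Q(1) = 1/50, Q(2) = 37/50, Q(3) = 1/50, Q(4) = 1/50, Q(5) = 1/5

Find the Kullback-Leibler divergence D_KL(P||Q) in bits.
1.6157 bits

D_KL(P||Q) = Σ P(x) log₂(P(x)/Q(x))

Computing term by term:
  P(1)·log₂(P(1)/Q(1)) = (1/5)·log₂((1/5)/(1/50)) = 0.66439
  P(2)·log₂(P(2)/Q(2)) = (1/5)·log₂((1/5)/(37/50)) = -0.37751
  P(3)·log₂(P(3)/Q(3)) = (1/5)·log₂((1/5)/(1/50)) = 0.66439
  P(4)·log₂(P(4)/Q(4)) = (1/5)·log₂((1/5)/(1/50)) = 0.66439
  P(5)·log₂(P(5)/Q(5)) = (1/5)·log₂((1/5)/(1/5)) = 0.00000

D_KL(P||Q) = 0.66439 - 0.37751 + 0.66439 + 0.66439 + 0.00000 = 1.61566 ≈ 1.6157 bits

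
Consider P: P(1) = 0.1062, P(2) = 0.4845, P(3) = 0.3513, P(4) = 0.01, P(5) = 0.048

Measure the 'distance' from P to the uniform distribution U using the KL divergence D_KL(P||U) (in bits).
0.6649 bits

U(i) = 1/5 for all i

D_KL(P||U) = Σ P(x) log₂(P(x) / (1/5))
           = Σ P(x) log₂(P(x)) + log₂(5)
           = log₂(5) - H(P)

H(P) = -Σ P(x) log₂(P(x)):
  -P(1)·log₂(P(1)) = -(0.1062)·log₂(0.1062) = 0.34357
  -P(2)·log₂(P(2)) = -(0.4845)·log₂(0.4845) = 0.50651
  -P(3)·log₂(P(3)) = -(0.3513)·log₂(0.3513) = 0.53019
  -P(4)·log₂(P(4)) = -(0.01)·log₂(0.01) = 0.06644
  -P(5)·log₂(P(5)) = -(0.048)·log₂(0.048) = 0.21028
H(P) = 0.34357 + 0.50651 + 0.53019 + 0.06644 + 0.21028 = 1.65699 bits

log₂(5) = 2.32193 bits

D_KL(P||U) = 2.32193 - 1.65699 = 0.66494 ≈ 0.6649 bits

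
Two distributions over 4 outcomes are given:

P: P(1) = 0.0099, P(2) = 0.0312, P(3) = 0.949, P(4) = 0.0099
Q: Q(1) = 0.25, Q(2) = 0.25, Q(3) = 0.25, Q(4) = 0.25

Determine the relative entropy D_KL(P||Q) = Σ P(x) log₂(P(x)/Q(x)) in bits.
1.6404 bits

D_KL(P||Q) = Σ P(x) log₂(P(x)/Q(x))

Computing term by term:
  P(1)·log₂(P(1)/Q(1)) = 0.0099·log₂(0.0099/0.25) = -0.04612
  P(2)·log₂(P(2)/Q(2)) = 0.0312·log₂(0.0312/0.25) = -0.09367
  P(3)·log₂(P(3)/Q(3)) = 0.949·log₂(0.949/0.25) = 1.82633
  P(4)·log₂(P(4)/Q(4)) = 0.0099·log₂(0.0099/0.25) = -0.04612

D_KL(P||Q) = -0.04612 - 0.09367 + 1.82633 - 0.04612 = 1.64042 ≈ 1.6404 bits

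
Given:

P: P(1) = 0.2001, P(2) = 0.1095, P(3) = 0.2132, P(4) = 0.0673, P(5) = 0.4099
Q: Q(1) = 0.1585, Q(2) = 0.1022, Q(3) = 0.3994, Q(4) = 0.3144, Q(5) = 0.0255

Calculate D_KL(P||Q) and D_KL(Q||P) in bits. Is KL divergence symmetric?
D_KL(P||Q) = 1.3778 bits, D_KL(Q||P) = 0.8953 bits. No, KL divergence is not symmetric.

D_KL(P||Q) = Σ P(x) log₂(P(x)/Q(x))

Computing term by term:
  P(1)·log₂(P(1)/Q(1)) = 0.2001·log₂(0.2001/0.1585) = 0.06728
  P(2)·log₂(P(2)/Q(2)) = 0.1095·log₂(0.1095/0.1022) = 0.01090
  P(3)·log₂(P(3)/Q(3)) = 0.2132·log₂(0.2132/0.3994) = -0.19308
  P(4)·log₂(P(4)/Q(4)) = 0.0673·log₂(0.0673/0.3144) = -0.14967
  P(5)·log₂(P(5)/Q(5)) = 0.4099·log₂(0.4099/0.0255) = 1.64235

D_KL(P||Q) = 0.06728 + 0.01090 - 0.19308 - 0.14967 + 1.64235 = 1.37778 ≈ 1.3778 bits

D_KL(Q||P) = Σ Q(x) log₂(Q(x)/P(x))

Computing term by term:
  Q(1)·log₂(Q(1)/P(1)) = 0.1585·log₂(0.1585/0.2001) = -0.05329
  Q(2)·log₂(Q(2)/P(2)) = 0.1022·log₂(0.1022/0.1095) = -0.01017
  Q(3)·log₂(Q(3)/P(3)) = 0.3994·log₂(0.3994/0.2132) = 0.36171
  Q(4)·log₂(Q(4)/P(4)) = 0.3144·log₂(0.3144/0.0673) = 0.69920
  Q(5)·log₂(Q(5)/P(5)) = 0.0255·log₂(0.0255/0.4099) = -0.10217

D_KL(Q||P) = -0.05329 - 0.01017 + 0.36171 + 0.69920 - 0.10217 = 0.89528 ≈ 0.8953 bits

These are NOT equal (difference: 0.4825 bits). KL divergence is asymmetric: D_KL(P||Q) ≠ D_KL(Q||P) in general.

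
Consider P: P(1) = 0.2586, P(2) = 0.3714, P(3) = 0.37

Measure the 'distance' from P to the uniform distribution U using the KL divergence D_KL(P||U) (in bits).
0.0189 bits

U(i) = 1/3 for all i

D_KL(P||U) = Σ P(x) log₂(P(x) / (1/3))
           = Σ P(x) log₂(P(x)) + log₂(3)
           = log₂(3) - H(P)

H(P) = -Σ P(x) log₂(P(x)):
  -P(1)·log₂(P(1)) = -(0.2586)·log₂(0.2586) = 0.50458
  -P(2)·log₂(P(2)) = -(0.3714)·log₂(0.3714) = 0.53071
  -P(3)·log₂(P(3)) = -(0.37)·log₂(0.37) = 0.53073
H(P) = 0.50458 + 0.53071 + 0.53073 = 1.56602 bits

log₂(3) = 1.58496 bits

D_KL(P||U) = 1.58496 - 1.56602 = 0.01894 ≈ 0.0189 bits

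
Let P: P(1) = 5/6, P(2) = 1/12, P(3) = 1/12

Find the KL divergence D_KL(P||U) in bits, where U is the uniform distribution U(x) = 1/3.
0.7683 bits

U(i) = 1/3 for all i

D_KL(P||U) = Σ P(x) log₂(P(x) / (1/3))
           = Σ P(x) log₂(P(x)) + log₂(3)
           = log₂(3) - H(P)

H(P) = -Σ P(x) log₂(P(x)):
  -P(1)·log₂(P(1)) = -(5/6)·log₂(5/6) = 0.21920
  -P(2)·log₂(P(2)) = -(1/12)·log₂(1/12) = 0.29875
  -P(3)·log₂(P(3)) = -(1/12)·log₂(1/12) = 0.29875
H(P) = 0.21920 + 0.29875 + 0.29875 = 0.81670 bits

log₂(3) = 1.58496 bits

D_KL(P||U) = 1.58496 - 0.81670 = 0.76826 ≈ 0.7683 bits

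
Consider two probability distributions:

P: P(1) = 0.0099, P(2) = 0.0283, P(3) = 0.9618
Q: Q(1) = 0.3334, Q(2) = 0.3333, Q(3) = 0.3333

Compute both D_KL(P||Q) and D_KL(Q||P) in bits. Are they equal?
D_KL(P||Q) = 1.3196 bits, D_KL(Q||P) = 2.3678 bits. No, they are not equal.

D_KL(P||Q) = Σ P(x) log₂(P(x)/Q(x))

Computing term by term:
  P(1)·log₂(P(1)/Q(1)) = 0.0099·log₂(0.0099/0.3334) = -0.05023
  P(2)·log₂(P(2)/Q(2)) = 0.0283·log₂(0.0283/0.3333) = -0.10069
  P(3)·log₂(P(3)/Q(3)) = 0.9618·log₂(0.9618/0.3333) = 1.47051

D_KL(P||Q) = -0.05023 - 0.10069 + 1.47051 = 1.31959 ≈ 1.3196 bits

D_KL(Q||P) = Σ Q(x) log₂(Q(x)/P(x))

Computing term by term:
  Q(1)·log₂(Q(1)/P(1)) = 0.3334·log₂(0.3334/0.0099) = 1.69157
  Q(2)·log₂(Q(2)/P(2)) = 0.3333·log₂(0.3333/0.0283) = 1.18586
  Q(3)·log₂(Q(3)/P(3)) = 0.3333·log₂(0.3333/0.9618) = -0.50959

D_KL(Q||P) = 1.69157 + 1.18586 - 0.50959 = 2.36784 ≈ 2.3678 bits

These are NOT equal (difference: 1.0482 bits). KL divergence is asymmetric: D_KL(P||Q) ≠ D_KL(Q||P) in general.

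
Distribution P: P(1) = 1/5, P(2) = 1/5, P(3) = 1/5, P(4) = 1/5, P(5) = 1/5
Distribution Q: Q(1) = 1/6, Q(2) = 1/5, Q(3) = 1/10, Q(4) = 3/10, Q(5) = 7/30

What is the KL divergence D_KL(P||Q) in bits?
0.0911 bits

D_KL(P||Q) = Σ P(x) log₂(P(x)/Q(x))

Computing term by term:
  P(1)·log₂(P(1)/Q(1)) = (1/5)·log₂((1/5)/(1/6)) = 0.05261
  P(2)·log₂(P(2)/Q(2)) = (1/5)·log₂((1/5)/(1/5)) = 0.00000
  P(3)·log₂(P(3)/Q(3)) = (1/5)·log₂((1/5)/(1/10)) = 0.20000
  P(4)·log₂(P(4)/Q(4)) = (1/5)·log₂((1/5)/(3/10)) = -0.11699
  P(5)·log₂(P(5)/Q(5)) = (1/5)·log₂((1/5)/(7/30)) = -0.04448

D_KL(P||Q) = 0.05261 + 0.00000 + 0.20000 - 0.11699 - 0.04448 = 0.09114 ≈ 0.0911 bits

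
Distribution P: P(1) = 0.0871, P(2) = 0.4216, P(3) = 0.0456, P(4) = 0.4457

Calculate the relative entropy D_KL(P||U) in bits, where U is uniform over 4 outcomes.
0.4452 bits

U(i) = 1/4 for all i

D_KL(P||U) = Σ P(x) log₂(P(x) / (1/4))
           = Σ P(x) log₂(P(x)) + log₂(4)
           = log₂(4) - H(P)

H(P) = -Σ P(x) log₂(P(x)):
  -P(1)·log₂(P(1)) = -(0.0871)·log₂(0.0871) = 0.30670
  -P(2)·log₂(P(2)) = -(0.4216)·log₂(0.4216) = 0.52534
  -P(3)·log₂(P(3)) = -(0.0456)·log₂(0.0456) = 0.20314
  -P(4)·log₂(P(4)) = -(0.4457)·log₂(0.4457) = 0.51962
H(P) = 0.30670 + 0.52534 + 0.20314 + 0.51962 = 1.55480 bits

log₂(4) = 2.00000 bits

D_KL(P||U) = 2.00000 - 1.55480 = 0.44520 ≈ 0.4452 bits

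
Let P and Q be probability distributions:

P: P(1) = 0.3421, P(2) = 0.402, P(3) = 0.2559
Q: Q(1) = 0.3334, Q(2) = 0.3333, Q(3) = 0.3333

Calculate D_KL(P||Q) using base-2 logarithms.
0.0238 bits

D_KL(P||Q) = Σ P(x) log₂(P(x)/Q(x))

Computing term by term:
  P(1)·log₂(P(1)/Q(1)) = 0.3421·log₂(0.3421/0.3334) = 0.01271
  P(2)·log₂(P(2)/Q(2)) = 0.402·log₂(0.402/0.3333) = 0.10869
  P(3)·log₂(P(3)/Q(3)) = 0.2559·log₂(0.2559/0.3333) = -0.09756

D_KL(P||Q) = 0.01271 + 0.10869 - 0.09756 = 0.02384 ≈ 0.0238 bits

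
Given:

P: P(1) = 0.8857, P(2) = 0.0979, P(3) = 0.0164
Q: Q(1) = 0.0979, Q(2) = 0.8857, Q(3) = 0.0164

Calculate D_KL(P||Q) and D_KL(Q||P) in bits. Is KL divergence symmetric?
D_KL(P||Q) = 2.5032 bits, D_KL(Q||P) = 2.5032 bits. The two values coincide for this particular pair, but no — KL divergence is not symmetric in general.

D_KL(P||Q) = Σ P(x) log₂(P(x)/Q(x))

Computing term by term:
  P(1)·log₂(P(1)/Q(1)) = 0.8857·log₂(0.8857/0.0979) = 2.81426
  P(2)·log₂(P(2)/Q(2)) = 0.0979·log₂(0.0979/0.8857) = -0.31107
  P(3)·log₂(P(3)/Q(3)) = 0.0164·log₂(0.0164/0.0164) = 0.00000

D_KL(P||Q) = 2.81426 - 0.31107 + 0.00000 = 2.50319 ≈ 2.5032 bits

D_KL(Q||P) = Σ Q(x) log₂(Q(x)/P(x))

Computing term by term:
  Q(1)·log₂(Q(1)/P(1)) = 0.0979·log₂(0.0979/0.8857) = -0.31107
  Q(2)·log₂(Q(2)/P(2)) = 0.8857·log₂(0.8857/0.0979) = 2.81426
  Q(3)·log₂(Q(3)/P(3)) = 0.0164·log₂(0.0164/0.0164) = 0.00000

D_KL(Q||P) = -0.31107 + 2.81426 + 0.00000 = 2.50319 ≈ 2.5032 bits

These ARE equal here. Q is P with outcomes relabeled (Q(1) = P(2), Q(2) = P(1)) by a relabeling that is its own inverse, so the two sums contain exactly the same terms in a different order. This is a special case — KL divergence is not symmetric in general: D_KL(P||Q) ≠ D_KL(Q||P) for most P, Q.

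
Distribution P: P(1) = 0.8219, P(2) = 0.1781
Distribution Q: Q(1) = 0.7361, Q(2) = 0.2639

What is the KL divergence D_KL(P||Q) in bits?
0.0297 bits

D_KL(P||Q) = Σ P(x) log₂(P(x)/Q(x))

Computing term by term:
  P(1)·log₂(P(1)/Q(1)) = 0.8219·log₂(0.8219/0.7361) = 0.13073
  P(2)·log₂(P(2)/Q(2)) = 0.1781·log₂(0.1781/0.2639) = -0.10104

D_KL(P||Q) = 0.13073 - 0.10104 = 0.02969 ≈ 0.0297 bits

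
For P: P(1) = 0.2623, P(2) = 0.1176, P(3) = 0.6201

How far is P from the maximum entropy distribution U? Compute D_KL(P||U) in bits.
0.2879 bits

U(i) = 1/3 for all i

D_KL(P||U) = Σ P(x) log₂(P(x) / (1/3))
           = Σ P(x) log₂(P(x)) + log₂(3)
           = log₂(3) - H(P)

H(P) = -Σ P(x) log₂(P(x)):
  -P(1)·log₂(P(1)) = -(0.2623)·log₂(0.2623) = 0.50643
  -P(2)·log₂(P(2)) = -(0.1176)·log₂(0.1176) = 0.36315
  -P(3)·log₂(P(3)) = -(0.6201)·log₂(0.6201) = 0.42751
H(P) = 0.50643 + 0.36315 + 0.42751 = 1.29709 bits

log₂(3) = 1.58496 bits

D_KL(P||U) = 1.58496 - 1.29709 = 0.28787 ≈ 0.2879 bits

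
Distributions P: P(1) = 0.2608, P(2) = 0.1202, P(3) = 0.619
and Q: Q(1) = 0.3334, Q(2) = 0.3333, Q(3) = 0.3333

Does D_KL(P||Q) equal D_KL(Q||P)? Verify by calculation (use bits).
D_KL(P||Q) = 0.2836 bits, D_KL(Q||P) = 0.3109 bits. No — D_KL(P||Q) ≠ D_KL(Q||P) for this pair.

D_KL(P||Q) = Σ P(x) log₂(P(x)/Q(x))

Computing term by term:
  P(1)·log₂(P(1)/Q(1)) = 0.2608·log₂(0.2608/0.3334) = -0.09240
  P(2)·log₂(P(2)/Q(2)) = 0.1202·log₂(0.1202/0.3333) = -0.17686
  P(3)·log₂(P(3)/Q(3)) = 0.619·log₂(0.619/0.3333) = 0.55284

D_KL(P||Q) = -0.09240 - 0.17686 + 0.55284 = 0.28358 ≈ 0.2836 bits

D_KL(Q||P) = Σ Q(x) log₂(Q(x)/P(x))

Computing term by term:
  Q(1)·log₂(Q(1)/P(1)) = 0.3334·log₂(0.3334/0.2608) = 0.11813
  Q(2)·log₂(Q(2)/P(2)) = 0.3333·log₂(0.3333/0.1202) = 0.49041
  Q(3)·log₂(Q(3)/P(3)) = 0.3333·log₂(0.3333/0.619) = -0.29768

D_KL(Q||P) = 0.11813 + 0.49041 - 0.29768 = 0.31086 ≈ 0.3109 bits

These are NOT equal (difference: 0.0273 bits). KL divergence is asymmetric: D_KL(P||Q) ≠ D_KL(Q||P) in general.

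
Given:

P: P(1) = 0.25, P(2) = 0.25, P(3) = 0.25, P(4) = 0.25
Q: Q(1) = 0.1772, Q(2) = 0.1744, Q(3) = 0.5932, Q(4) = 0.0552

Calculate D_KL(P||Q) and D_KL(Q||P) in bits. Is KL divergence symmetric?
D_KL(P||Q) = 0.4872 bits, D_KL(Q||P) = 0.4406 bits. No, KL divergence is not symmetric.

D_KL(P||Q) = Σ P(x) log₂(P(x)/Q(x))

Computing term by term:
  P(1)·log₂(P(1)/Q(1)) = 0.25·log₂(0.25/0.1772) = 0.12414
  P(2)·log₂(P(2)/Q(2)) = 0.25·log₂(0.25/0.1744) = 0.12988
  P(3)·log₂(P(3)/Q(3)) = 0.25·log₂(0.25/0.5932) = -0.31165
  P(4)·log₂(P(4)/Q(4)) = 0.25·log₂(0.25/0.0552) = 0.54480

D_KL(P||Q) = 0.12414 + 0.12988 - 0.31165 + 0.54480 = 0.48717 ≈ 0.4872 bits

D_KL(Q||P) = Σ Q(x) log₂(Q(x)/P(x))

Computing term by term:
  Q(1)·log₂(Q(1)/P(1)) = 0.1772·log₂(0.1772/0.25) = -0.08799
  Q(2)·log₂(Q(2)/P(2)) = 0.1744·log₂(0.1744/0.25) = -0.09061
  Q(3)·log₂(Q(3)/P(3)) = 0.5932·log₂(0.5932/0.25) = 0.73948
  Q(4)·log₂(Q(4)/P(4)) = 0.0552·log₂(0.0552/0.25) = -0.12029

D_KL(Q||P) = -0.08799 - 0.09061 + 0.73948 - 0.12029 = 0.44059 ≈ 0.4406 bits

These are NOT equal (difference: 0.0466 bits). KL divergence is asymmetric: D_KL(P||Q) ≠ D_KL(Q||P) in general.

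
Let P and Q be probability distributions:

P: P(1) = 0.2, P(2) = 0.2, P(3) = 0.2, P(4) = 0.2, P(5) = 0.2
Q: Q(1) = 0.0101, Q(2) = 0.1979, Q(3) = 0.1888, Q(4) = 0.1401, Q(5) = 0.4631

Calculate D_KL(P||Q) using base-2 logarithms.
0.7416 bits

D_KL(P||Q) = Σ P(x) log₂(P(x)/Q(x))

Computing term by term:
  P(1)·log₂(P(1)/Q(1)) = 0.2·log₂(0.2/0.0101) = 0.86151
  P(2)·log₂(P(2)/Q(2)) = 0.2·log₂(0.2/0.1979) = 0.00305
  P(3)·log₂(P(3)/Q(3)) = 0.2·log₂(0.2/0.1888) = 0.01663
  P(4)·log₂(P(4)/Q(4)) = 0.2·log₂(0.2/0.1401) = 0.10271
  P(5)·log₂(P(5)/Q(5)) = 0.2·log₂(0.2/0.4631) = -0.24226

D_KL(P||Q) = 0.86151 + 0.00305 + 0.01663 + 0.10271 - 0.24226 = 0.74164 ≈ 0.7416 bits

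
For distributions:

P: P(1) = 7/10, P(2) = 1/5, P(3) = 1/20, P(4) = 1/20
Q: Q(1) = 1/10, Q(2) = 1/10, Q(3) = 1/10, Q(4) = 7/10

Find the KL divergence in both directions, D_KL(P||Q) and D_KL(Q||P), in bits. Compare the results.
D_KL(P||Q) = 1.9248 bits, D_KL(Q||P) = 2.3844 bits. D_KL(Q||P) is larger than D_KL(P||Q) by 0.4596 bits; the two directions differ.

D_KL(P||Q) = Σ P(x) log₂(P(x)/Q(x))

Computing term by term:
  P(1)·log₂(P(1)/Q(1)) = (7/10)·log₂((7/10)/(1/10)) = 1.96515
  P(2)·log₂(P(2)/Q(2)) = (1/5)·log₂((1/5)/(1/10)) = 0.20000
  P(3)·log₂(P(3)/Q(3)) = (1/20)·log₂((1/20)/(1/10)) = -0.05000
  P(4)·log₂(P(4)/Q(4)) = (1/20)·log₂((1/20)/(7/10)) = -0.19037

D_KL(P||Q) = 1.96515 + 0.20000 - 0.05000 - 0.19037 = 1.92478 ≈ 1.9248 bits

D_KL(Q||P) = Σ Q(x) log₂(Q(x)/P(x))

Computing term by term:
  Q(1)·log₂(Q(1)/P(1)) = (1/10)·log₂((1/10)/(7/10)) = -0.28074
  Q(2)·log₂(Q(2)/P(2)) = (1/10)·log₂((1/10)/(1/5)) = -0.10000
  Q(3)·log₂(Q(3)/P(3)) = (1/10)·log₂((1/10)/(1/20)) = 0.10000
  Q(4)·log₂(Q(4)/P(4)) = (7/10)·log₂((7/10)/(1/20)) = 2.66515

D_KL(Q||P) = -0.28074 - 0.10000 + 0.10000 + 2.66515 = 2.38441 ≈ 2.3844 bits

These are NOT equal (difference: 0.4596 bits). KL divergence is asymmetric: D_KL(P||Q) ≠ D_KL(Q||P) in general.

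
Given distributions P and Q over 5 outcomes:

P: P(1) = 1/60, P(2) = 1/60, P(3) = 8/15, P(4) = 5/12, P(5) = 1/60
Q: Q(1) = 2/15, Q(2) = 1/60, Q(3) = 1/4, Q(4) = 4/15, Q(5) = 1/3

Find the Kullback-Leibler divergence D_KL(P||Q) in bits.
0.7292 bits

D_KL(P||Q) = Σ P(x) log₂(P(x)/Q(x))

Computing term by term:
  P(1)·log₂(P(1)/Q(1)) = (1/60)·log₂((1/60)/(2/15)) = -0.05000
  P(2)·log₂(P(2)/Q(2)) = (1/60)·log₂((1/60)/(1/60)) = 0.00000
  P(3)·log₂(P(3)/Q(3)) = (8/15)·log₂((8/15)/(1/4)) = 0.58299
  P(4)·log₂(P(4)/Q(4)) = (5/12)·log₂((5/12)/(4/15)) = 0.26827
  P(5)·log₂(P(5)/Q(5)) = (1/60)·log₂((1/60)/(1/3)) = -0.07203

D_KL(P||Q) = -0.05000 + 0.00000 + 0.58299 + 0.26827 - 0.07203 = 0.72923 ≈ 0.7292 bits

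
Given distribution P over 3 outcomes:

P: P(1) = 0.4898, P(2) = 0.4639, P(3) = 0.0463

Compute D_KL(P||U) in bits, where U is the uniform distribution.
0.3613 bits

U(i) = 1/3 for all i

D_KL(P||U) = Σ P(x) log₂(P(x) / (1/3))
           = Σ P(x) log₂(P(x)) + log₂(3)
           = log₂(3) - H(P)

H(P) = -Σ P(x) log₂(P(x)):
  -P(1)·log₂(P(1)) = -(0.4898)·log₂(0.4898) = 0.50436
  -P(2)·log₂(P(2)) = -(0.4639)·log₂(0.4639) = 0.51405
  -P(3)·log₂(P(3)) = -(0.0463)·log₂(0.0463) = 0.20524
H(P) = 0.50436 + 0.51405 + 0.20524 = 1.22365 bits

log₂(3) = 1.58496 bits

D_KL(P||U) = 1.58496 - 1.22365 = 0.36131 ≈ 0.3613 bits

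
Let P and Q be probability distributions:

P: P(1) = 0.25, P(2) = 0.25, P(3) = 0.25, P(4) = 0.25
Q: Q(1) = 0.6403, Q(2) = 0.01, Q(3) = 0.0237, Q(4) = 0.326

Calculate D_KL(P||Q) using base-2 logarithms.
1.5758 bits

D_KL(P||Q) = Σ P(x) log₂(P(x)/Q(x))

Computing term by term:
  P(1)·log₂(P(1)/Q(1)) = 0.25·log₂(0.25/0.6403) = -0.33920
  P(2)·log₂(P(2)/Q(2)) = 0.25·log₂(0.25/0.01) = 1.16096
  P(3)·log₂(P(3)/Q(3)) = 0.25·log₂(0.25/0.0237) = 0.84974
  P(4)·log₂(P(4)/Q(4)) = 0.25·log₂(0.25/0.326) = -0.09574

D_KL(P||Q) = -0.33920 + 1.16096 + 0.84974 - 0.09574 = 1.57576 ≈ 1.5758 bits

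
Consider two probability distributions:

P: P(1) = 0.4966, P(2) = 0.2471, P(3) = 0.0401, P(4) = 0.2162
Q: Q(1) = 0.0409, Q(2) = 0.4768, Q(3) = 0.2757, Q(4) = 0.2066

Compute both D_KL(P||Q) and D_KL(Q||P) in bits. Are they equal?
D_KL(P||Q) = 1.4570 bits, D_KL(Q||P) = 1.0581 bits. No, they are not equal.

D_KL(P||Q) = Σ P(x) log₂(P(x)/Q(x))

Computing term by term:
  P(1)·log₂(P(1)/Q(1)) = 0.4966·log₂(0.4966/0.0409) = 1.78871
  P(2)·log₂(P(2)/Q(2)) = 0.2471·log₂(0.2471/0.4768) = -0.23432
  P(3)·log₂(P(3)/Q(3)) = 0.0401·log₂(0.0401/0.2757) = -0.11154
  P(4)·log₂(P(4)/Q(4)) = 0.2162·log₂(0.2162/0.2066) = 0.01417

D_KL(P||Q) = 1.78871 - 0.23432 - 0.11154 + 0.01417 = 1.45702 ≈ 1.4570 bits

D_KL(Q||P) = Σ Q(x) log₂(Q(x)/P(x))

Computing term by term:
  Q(1)·log₂(Q(1)/P(1)) = 0.0409·log₂(0.0409/0.4966) = -0.14732
  Q(2)·log₂(Q(2)/P(2)) = 0.4768·log₂(0.4768/0.2471) = 0.45214
  Q(3)·log₂(Q(3)/P(3)) = 0.2757·log₂(0.2757/0.0401) = 0.76684
  Q(4)·log₂(Q(4)/P(4)) = 0.2066·log₂(0.2066/0.2162) = -0.01354

D_KL(Q||P) = -0.14732 + 0.45214 + 0.76684 - 0.01354 = 1.05812 ≈ 1.0581 bits

These are NOT equal (difference: 0.3989 bits). KL divergence is asymmetric: D_KL(P||Q) ≠ D_KL(Q||P) in general.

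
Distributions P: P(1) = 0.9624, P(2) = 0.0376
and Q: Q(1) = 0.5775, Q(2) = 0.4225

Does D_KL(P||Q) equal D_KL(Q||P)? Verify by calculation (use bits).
D_KL(P||Q) = 0.5779 bits, D_KL(Q||P) = 1.0491 bits. No — D_KL(P||Q) ≠ D_KL(Q||P) for this pair.

D_KL(P||Q) = Σ P(x) log₂(P(x)/Q(x))

Computing term by term:
  P(1)·log₂(P(1)/Q(1)) = 0.9624·log₂(0.9624/0.5775) = 0.70911
  P(2)·log₂(P(2)/Q(2)) = 0.0376·log₂(0.0376/0.4225) = -0.13123

D_KL(P||Q) = 0.70911 - 0.13123 = 0.57788 ≈ 0.5779 bits

D_KL(Q||P) = Σ Q(x) log₂(Q(x)/P(x))

Computing term by term:
  Q(1)·log₂(Q(1)/P(1)) = 0.5775·log₂(0.5775/0.9624) = -0.42551
  Q(2)·log₂(Q(2)/P(2)) = 0.4225·log₂(0.4225/0.0376) = 1.47459

D_KL(Q||P) = -0.42551 + 1.47459 = 1.04908 ≈ 1.0491 bits

These are NOT equal (difference: 0.4712 bits). KL divergence is asymmetric: D_KL(P||Q) ≠ D_KL(Q||P) in general.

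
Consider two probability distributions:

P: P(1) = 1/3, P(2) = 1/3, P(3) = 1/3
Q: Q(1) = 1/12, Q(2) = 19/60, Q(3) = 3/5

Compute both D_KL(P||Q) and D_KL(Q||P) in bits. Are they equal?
D_KL(P||Q) = 0.4087 bits, D_KL(Q||P) = 0.3187 bits. No, they are not equal.

D_KL(P||Q) = Σ P(x) log₂(P(x)/Q(x))

Computing term by term:
  P(1)·log₂(P(1)/Q(1)) = (1/3)·log₂((1/3)/(1/12)) = 0.66667
  P(2)·log₂(P(2)/Q(2)) = (1/3)·log₂((1/3)/(19/60)) = 0.02467
  P(3)·log₂(P(3)/Q(3)) = (1/3)·log₂((1/3)/(3/5)) = -0.28267

D_KL(P||Q) = 0.66667 + 0.02467 - 0.28267 = 0.40867 ≈ 0.4087 bits

D_KL(Q||P) = Σ Q(x) log₂(Q(x)/P(x))

Computing term by term:
  Q(1)·log₂(Q(1)/P(1)) = (1/12)·log₂((1/12)/(1/3)) = -0.16667
  Q(2)·log₂(Q(2)/P(2)) = (19/60)·log₂((19/60)/(1/3)) = -0.02343
  Q(3)·log₂(Q(3)/P(3)) = (3/5)·log₂((3/5)/(1/3)) = 0.50880

D_KL(Q||P) = -0.16667 - 0.02343 + 0.50880 = 0.31870 ≈ 0.3187 bits

These are NOT equal (difference: 0.0900 bits). KL divergence is asymmetric: D_KL(P||Q) ≠ D_KL(Q||P) in general.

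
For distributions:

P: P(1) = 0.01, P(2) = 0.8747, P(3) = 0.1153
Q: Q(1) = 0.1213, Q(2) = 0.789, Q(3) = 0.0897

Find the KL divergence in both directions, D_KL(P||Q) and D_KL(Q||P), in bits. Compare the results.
D_KL(P||Q) = 0.1359 bits, D_KL(Q||P) = 0.2869 bits. D_KL(Q||P) is larger than D_KL(P||Q) by 0.1510 bits; the two directions differ.

D_KL(P||Q) = Σ P(x) log₂(P(x)/Q(x))

Computing term by term:
  P(1)·log₂(P(1)/Q(1)) = 0.01·log₂(0.01/0.1213) = -0.03601
  P(2)·log₂(P(2)/Q(2)) = 0.8747·log₂(0.8747/0.789) = 0.13012
  P(3)·log₂(P(3)/Q(3)) = 0.1153·log₂(0.1153/0.0897) = 0.04176

D_KL(P||Q) = -0.03601 + 0.13012 + 0.04176 = 0.13587 ≈ 0.1359 bits

D_KL(Q||P) = Σ Q(x) log₂(Q(x)/P(x))

Computing term by term:
  Q(1)·log₂(Q(1)/P(1)) = 0.1213·log₂(0.1213/0.01) = 0.43674
  Q(2)·log₂(Q(2)/P(2)) = 0.789·log₂(0.789/0.8747) = -0.11737
  Q(3)·log₂(Q(3)/P(3)) = 0.0897·log₂(0.0897/0.1153) = -0.03249

D_KL(Q||P) = 0.43674 - 0.11737 - 0.03249 = 0.28688 ≈ 0.2869 bits

These are NOT equal (difference: 0.1510 bits). KL divergence is asymmetric: D_KL(P||Q) ≠ D_KL(Q||P) in general.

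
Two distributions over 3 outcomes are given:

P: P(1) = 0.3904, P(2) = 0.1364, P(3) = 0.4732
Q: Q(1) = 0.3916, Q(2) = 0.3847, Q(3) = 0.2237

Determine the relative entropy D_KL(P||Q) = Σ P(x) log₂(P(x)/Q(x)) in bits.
0.3057 bits

D_KL(P||Q) = Σ P(x) log₂(P(x)/Q(x))

Computing term by term:
  P(1)·log₂(P(1)/Q(1)) = 0.3904·log₂(0.3904/0.3916) = -0.00173
  P(2)·log₂(P(2)/Q(2)) = 0.1364·log₂(0.1364/0.3847) = -0.20404
  P(3)·log₂(P(3)/Q(3)) = 0.4732·log₂(0.4732/0.2237) = 0.51147

D_KL(P||Q) = -0.00173 - 0.20404 + 0.51147 = 0.30570 ≈ 0.3057 bits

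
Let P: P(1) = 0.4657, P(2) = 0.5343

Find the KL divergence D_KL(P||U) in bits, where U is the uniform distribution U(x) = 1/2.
0.0034 bits

U(i) = 1/2 for all i

D_KL(P||U) = Σ P(x) log₂(P(x) / (1/2))
           = Σ P(x) log₂(P(x)) + log₂(2)
           = log₂(2) - H(P)

H(P) = -Σ P(x) log₂(P(x)):
  -P(1)·log₂(P(1)) = -(0.4657)·log₂(0.4657) = 0.51345
  -P(2)·log₂(P(2)) = -(0.5343)·log₂(0.5343) = 0.48316
H(P) = 0.51345 + 0.48316 = 0.99661 bits

log₂(2) = 1.00000 bits

D_KL(P||U) = 1.00000 - 0.99661 = 0.00339 ≈ 0.0034 bits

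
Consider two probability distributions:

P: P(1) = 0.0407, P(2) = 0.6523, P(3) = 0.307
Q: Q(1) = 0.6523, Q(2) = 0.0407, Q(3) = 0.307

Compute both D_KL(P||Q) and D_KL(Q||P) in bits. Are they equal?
D_KL(P||Q) = 2.4479 bits, D_KL(Q||P) = 2.4479 bits. Yes, in this case they are equal (although KL divergence is not symmetric in general).

D_KL(P||Q) = Σ P(x) log₂(P(x)/Q(x))

Computing term by term:
  P(1)·log₂(P(1)/Q(1)) = 0.0407·log₂(0.0407/0.6523) = -0.16290
  P(2)·log₂(P(2)/Q(2)) = 0.6523·log₂(0.6523/0.0407) = 2.61079
  P(3)·log₂(P(3)/Q(3)) = 0.307·log₂(0.307/0.307) = 0.00000

D_KL(P||Q) = -0.16290 + 2.61079 + 0.00000 = 2.44789 ≈ 2.4479 bits

D_KL(Q||P) = Σ Q(x) log₂(Q(x)/P(x))

Computing term by term:
  Q(1)·log₂(Q(1)/P(1)) = 0.6523·log₂(0.6523/0.0407) = 2.61079
  Q(2)·log₂(Q(2)/P(2)) = 0.0407·log₂(0.0407/0.6523) = -0.16290
  Q(3)·log₂(Q(3)/P(3)) = 0.307·log₂(0.307/0.307) = 0.00000

D_KL(Q||P) = 2.61079 - 0.16290 + 0.00000 = 2.44789 ≈ 2.4479 bits

These ARE equal here. Q is P with outcomes relabeled (Q(1) = P(2), Q(2) = P(1)) by a relabeling that is its own inverse, so the two sums contain exactly the same terms in a different order. This is a special case — KL divergence is not symmetric in general: D_KL(P||Q) ≠ D_KL(Q||P) for most P, Q.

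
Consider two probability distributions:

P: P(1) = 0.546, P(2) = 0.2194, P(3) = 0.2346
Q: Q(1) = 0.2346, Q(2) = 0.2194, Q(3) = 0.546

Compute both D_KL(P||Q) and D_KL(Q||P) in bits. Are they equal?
D_KL(P||Q) = 0.3795 bits, D_KL(Q||P) = 0.3795 bits. Yes, in this case they are equal (although KL divergence is not symmetric in general).

D_KL(P||Q) = Σ P(x) log₂(P(x)/Q(x))

Computing term by term:
  P(1)·log₂(P(1)/Q(1)) = 0.546·log₂(0.546/0.2346) = 0.66541
  P(2)·log₂(P(2)/Q(2)) = 0.2194·log₂(0.2194/0.2194) = 0.00000
  P(3)·log₂(P(3)/Q(3)) = 0.2346·log₂(0.2346/0.546) = -0.28591

D_KL(P||Q) = 0.66541 + 0.00000 - 0.28591 = 0.37950 ≈ 0.3795 bits

D_KL(Q||P) = Σ Q(x) log₂(Q(x)/P(x))

Computing term by term:
  Q(1)·log₂(Q(1)/P(1)) = 0.2346·log₂(0.2346/0.546) = -0.28591
  Q(2)·log₂(Q(2)/P(2)) = 0.2194·log₂(0.2194/0.2194) = 0.00000
  Q(3)·log₂(Q(3)/P(3)) = 0.546·log₂(0.546/0.2346) = 0.66541

D_KL(Q||P) = -0.28591 + 0.00000 + 0.66541 = 0.37950 ≈ 0.3795 bits

These ARE equal here. Q is P with outcomes relabeled (Q(1) = P(3), Q(3) = P(1)) by a relabeling that is its own inverse, so the two sums contain exactly the same terms in a different order. This is a special case — KL divergence is not symmetric in general: D_KL(P||Q) ≠ D_KL(Q||P) for most P, Q.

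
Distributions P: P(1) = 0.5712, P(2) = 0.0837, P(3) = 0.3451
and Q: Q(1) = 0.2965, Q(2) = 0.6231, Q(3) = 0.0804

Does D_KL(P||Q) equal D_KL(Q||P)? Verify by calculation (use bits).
D_KL(P||Q) = 1.0232 bits, D_KL(Q||P) = 1.3551 bits. No — D_KL(P||Q) ≠ D_KL(Q||P) for this pair.

D_KL(P||Q) = Σ P(x) log₂(P(x)/Q(x))

Computing term by term:
  P(1)·log₂(P(1)/Q(1)) = 0.5712·log₂(0.5712/0.2965) = 0.54033
  P(2)·log₂(P(2)/Q(2)) = 0.0837·log₂(0.0837/0.6231) = -0.24241
  P(3)·log₂(P(3)/Q(3)) = 0.3451·log₂(0.3451/0.0804) = 0.72531

D_KL(P||Q) = 0.54033 - 0.24241 + 0.72531 = 1.02323 ≈ 1.0232 bits

D_KL(Q||P) = Σ Q(x) log₂(Q(x)/P(x))

Computing term by term:
  Q(1)·log₂(Q(1)/P(1)) = 0.2965·log₂(0.2965/0.5712) = -0.28048
  Q(2)·log₂(Q(2)/P(2)) = 0.6231·log₂(0.6231/0.0837) = 1.80460
  Q(3)·log₂(Q(3)/P(3)) = 0.0804·log₂(0.0804/0.3451) = -0.16898

D_KL(Q||P) = -0.28048 + 1.80460 - 0.16898 = 1.35514 ≈ 1.3551 bits

These are NOT equal (difference: 0.3319 bits). KL divergence is asymmetric: D_KL(P||Q) ≠ D_KL(Q||P) in general.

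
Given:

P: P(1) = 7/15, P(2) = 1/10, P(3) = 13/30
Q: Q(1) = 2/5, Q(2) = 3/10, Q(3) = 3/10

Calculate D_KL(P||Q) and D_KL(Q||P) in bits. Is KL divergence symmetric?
D_KL(P||Q) = 0.1752 bits, D_KL(Q||P) = 0.2274 bits. No, KL divergence is not symmetric.

D_KL(P||Q) = Σ P(x) log₂(P(x)/Q(x))

Computing term by term:
  P(1)·log₂(P(1)/Q(1)) = (7/15)·log₂((7/15)/(2/5)) = 0.10378
  P(2)·log₂(P(2)/Q(2)) = (1/10)·log₂((1/10)/(3/10)) = -0.15850
  P(3)·log₂(P(3)/Q(3)) = (13/30)·log₂((13/30)/(3/10)) = 0.22989

D_KL(P||Q) = 0.10378 - 0.15850 + 0.22989 = 0.17517 ≈ 0.1752 bits

D_KL(Q||P) = Σ Q(x) log₂(Q(x)/P(x))

Computing term by term:
  Q(1)·log₂(Q(1)/P(1)) = (2/5)·log₂((2/5)/(7/15)) = -0.08896
  Q(2)·log₂(Q(2)/P(2)) = (3/10)·log₂((3/10)/(1/10)) = 0.47549
  Q(3)·log₂(Q(3)/P(3)) = (3/10)·log₂((3/10)/(13/30)) = -0.15915

D_KL(Q||P) = -0.08896 + 0.47549 - 0.15915 = 0.22738 ≈ 0.2274 bits

These are NOT equal (difference: 0.0522 bits). KL divergence is asymmetric: D_KL(P||Q) ≠ D_KL(Q||P) in general.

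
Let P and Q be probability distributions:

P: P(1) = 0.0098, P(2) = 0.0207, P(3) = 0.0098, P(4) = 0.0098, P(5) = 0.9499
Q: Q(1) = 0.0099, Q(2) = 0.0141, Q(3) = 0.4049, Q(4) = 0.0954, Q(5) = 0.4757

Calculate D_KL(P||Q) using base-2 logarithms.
0.8743 bits

D_KL(P||Q) = Σ P(x) log₂(P(x)/Q(x))

Computing term by term:
  P(1)·log₂(P(1)/Q(1)) = 0.0098·log₂(0.0098/0.0099) = -0.00014
  P(2)·log₂(P(2)/Q(2)) = 0.0207·log₂(0.0207/0.0141) = 0.01147
  P(3)·log₂(P(3)/Q(3)) = 0.0098·log₂(0.0098/0.4049) = -0.05261
  P(4)·log₂(P(4)/Q(4)) = 0.0098·log₂(0.0098/0.0954) = -0.03217
  P(5)·log₂(P(5)/Q(5)) = 0.9499·log₂(0.9499/0.4757) = 0.94774

D_KL(P||Q) = -0.00014 + 0.01147 - 0.05261 - 0.03217 + 0.94774 = 0.87429 ≈ 0.8743 bits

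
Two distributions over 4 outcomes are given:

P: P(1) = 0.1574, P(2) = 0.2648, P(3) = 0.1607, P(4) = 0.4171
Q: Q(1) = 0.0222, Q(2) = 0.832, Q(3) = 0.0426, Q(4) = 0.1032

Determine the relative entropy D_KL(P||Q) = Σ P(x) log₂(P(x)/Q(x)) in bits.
1.1557 bits

D_KL(P||Q) = Σ P(x) log₂(P(x)/Q(x))

Computing term by term:
  P(1)·log₂(P(1)/Q(1)) = 0.1574·log₂(0.1574/0.0222) = 0.44478
  P(2)·log₂(P(2)/Q(2)) = 0.2648·log₂(0.2648/0.832) = -0.43736
  P(3)·log₂(P(3)/Q(3)) = 0.1607·log₂(0.1607/0.0426) = 0.30781
  P(4)·log₂(P(4)/Q(4)) = 0.4171·log₂(0.4171/0.1032) = 0.84044

D_KL(P||Q) = 0.44478 - 0.43736 + 0.30781 + 0.84044 = 1.15567 ≈ 1.1557 bits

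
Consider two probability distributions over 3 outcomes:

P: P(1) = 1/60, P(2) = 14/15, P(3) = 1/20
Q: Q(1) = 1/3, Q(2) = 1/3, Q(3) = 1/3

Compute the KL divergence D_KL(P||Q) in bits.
1.1775 bits

D_KL(P||Q) = Σ P(x) log₂(P(x)/Q(x))

Computing term by term:
  P(1)·log₂(P(1)/Q(1)) = (1/60)·log₂((1/60)/(1/3)) = -0.07203
  P(2)·log₂(P(2)/Q(2)) = (14/15)·log₂((14/15)/(1/3)) = 1.38640
  P(3)·log₂(P(3)/Q(3)) = (1/20)·log₂((1/20)/(1/3)) = -0.13685

D_KL(P||Q) = -0.07203 + 1.38640 - 0.13685 = 1.17752 ≈ 1.1775 bits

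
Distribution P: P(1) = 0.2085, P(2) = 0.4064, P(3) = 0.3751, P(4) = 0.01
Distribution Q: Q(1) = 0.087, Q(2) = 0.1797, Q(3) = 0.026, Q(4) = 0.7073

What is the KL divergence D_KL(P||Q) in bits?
2.1243 bits

D_KL(P||Q) = Σ P(x) log₂(P(x)/Q(x))

Computing term by term:
  P(1)·log₂(P(1)/Q(1)) = 0.2085·log₂(0.2085/0.087) = 0.26291
  P(2)·log₂(P(2)/Q(2)) = 0.4064·log₂(0.4064/0.1797) = 0.47846
  P(3)·log₂(P(3)/Q(3)) = 0.3751·log₂(0.3751/0.026) = 1.44439
  P(4)·log₂(P(4)/Q(4)) = 0.01·log₂(0.01/0.7073) = -0.06144

D_KL(P||Q) = 0.26291 + 0.47846 + 1.44439 - 0.06144 = 2.12432 ≈ 2.1243 bits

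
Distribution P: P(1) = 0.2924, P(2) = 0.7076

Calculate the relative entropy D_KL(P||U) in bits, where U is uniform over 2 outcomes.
0.1282 bits

U(i) = 1/2 for all i

D_KL(P||U) = Σ P(x) log₂(P(x) / (1/2))
           = Σ P(x) log₂(P(x)) + log₂(2)
           = log₂(2) - H(P)

H(P) = -Σ P(x) log₂(P(x)):
  -P(1)·log₂(P(1)) = -(0.2924)·log₂(0.2924) = 0.51871
  -P(2)·log₂(P(2)) = -(0.7076)·log₂(0.7076) = 0.35309
H(P) = 0.51871 + 0.35309 = 0.87180 bits

log₂(2) = 1.00000 bits

D_KL(P||U) = 1.00000 - 0.87180 = 0.12820 ≈ 0.1282 bits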